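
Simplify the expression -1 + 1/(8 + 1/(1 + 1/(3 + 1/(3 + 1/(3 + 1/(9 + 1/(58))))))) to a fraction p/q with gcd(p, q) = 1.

-180540/203783

Work from the innermost term outward:
Start with 58.
9 + 1/(58/1) = 9 + 1/58 = 523/58
3 + 1/(523/58) = 3 + 58/523 = 1627/523
3 + 1/(1627/523) = 3 + 523/1627 = 5404/1627
3 + 1/(5404/1627) = 3 + 1627/5404 = 17839/5404
1 + 1/(17839/5404) = 1 + 5404/17839 = 23243/17839
8 + 1/(23243/17839) = 8 + 17839/23243 = 203783/23243
-1 + 1/(203783/23243) = -1 + 23243/203783 = -180540/203783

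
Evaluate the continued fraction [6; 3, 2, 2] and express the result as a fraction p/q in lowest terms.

107/17

Work from the innermost term outward:
Start with 2.
2 + 1/(2/1) = 2 + 1/2 = 5/2
3 + 1/(5/2) = 3 + 2/5 = 17/5
6 + 1/(17/5) = 6 + 5/17 = 107/17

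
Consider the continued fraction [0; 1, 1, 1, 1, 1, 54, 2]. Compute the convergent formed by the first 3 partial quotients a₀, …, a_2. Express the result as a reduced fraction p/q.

Compute successive convergents:
a_0 = 0: 0/1
a_1 = 1: 1/1
a_2 = 1: 1/2

1/2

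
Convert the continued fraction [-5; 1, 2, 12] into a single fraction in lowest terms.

-160/37

Start with 12.
2 + 1/(12/1) = 2 + 1/12 = 25/12
1 + 1/(25/12) = 1 + 12/25 = 37/25
-5 + 1/(37/25) = -5 + 25/37 = -160/37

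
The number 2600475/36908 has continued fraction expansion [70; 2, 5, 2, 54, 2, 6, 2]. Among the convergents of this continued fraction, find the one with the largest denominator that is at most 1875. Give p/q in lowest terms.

List convergents until the denominator exceeds the bound:
a_0 = 70: 70/1  (≤ bound)
a_1 = 2: 141/2  (≤ bound)
a_2 = 5: 775/11  (≤ bound)
a_3 = 2: 1691/24  (≤ bound)
a_4 = 54: 92089/1307  (≤ bound)
a_5 = 2: 185869/2638  (> 1875, stop)

92089/1307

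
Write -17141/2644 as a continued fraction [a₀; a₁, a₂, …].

[-7; 1, 1, 14, 5, 3, 2, 2]

-17141 ÷ 2644 → quotient -7, remainder 1367
2644 ÷ 1367 → quotient 1, remainder 1277
1367 ÷ 1277 → quotient 1, remainder 90
1277 ÷ 90 → quotient 14, remainder 17
90 ÷ 17 → quotient 5, remainder 5
17 ÷ 5 → quotient 3, remainder 2
5 ÷ 2 → quotient 2, remainder 1
2 ÷ 1 → quotient 2, remainder 0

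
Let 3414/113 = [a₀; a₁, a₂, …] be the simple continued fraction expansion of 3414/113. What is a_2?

Run the Euclidean algorithm, recording each quotient:
3414 = 30·113 + 24, so a_0 = 30
113 = 4·24 + 17, so a_1 = 4
24 = 1·17 + 7, so a_2 = 1

1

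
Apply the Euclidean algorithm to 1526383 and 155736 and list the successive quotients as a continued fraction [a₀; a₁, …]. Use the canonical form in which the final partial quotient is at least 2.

Run the Euclidean algorithm, recording each quotient:
1526383 ÷ 155736 → quotient 9, remainder 124759
155736 ÷ 124759 → quotient 1, remainder 30977
124759 ÷ 30977 → quotient 4, remainder 851
30977 ÷ 851 → quotient 36, remainder 341
851 ÷ 341 → quotient 2, remainder 169
341 ÷ 169 → quotient 2, remainder 3
169 ÷ 3 → quotient 56, remainder 1
3 ÷ 1 → quotient 3, remainder 0

[9; 1, 4, 36, 2, 2, 56, 3]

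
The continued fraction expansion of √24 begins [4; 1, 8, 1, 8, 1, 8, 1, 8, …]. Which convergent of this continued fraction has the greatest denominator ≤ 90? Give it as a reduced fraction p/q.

a_0 = 4: 4/1  (≤ bound)
a_1 = 1: 5/1  (≤ bound)
a_2 = 8: 44/9  (≤ bound)
a_3 = 1: 49/10  (≤ bound)
a_4 = 8: 436/89  (≤ bound)
a_5 = 1: 485/99  (> 90, stop)

436/89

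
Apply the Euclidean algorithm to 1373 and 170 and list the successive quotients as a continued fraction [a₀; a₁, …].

Repeatedly divide and take the remainder:
1373 ÷ 170 → quotient 8, remainder 13
170 ÷ 13 → quotient 13, remainder 1
13 ÷ 1 → quotient 13, remainder 0

[8; 13, 13]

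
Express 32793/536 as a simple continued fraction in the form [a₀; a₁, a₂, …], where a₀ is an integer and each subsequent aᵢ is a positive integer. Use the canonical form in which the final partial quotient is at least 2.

⌊32793/536⌋ = 61, remainder 97
⌊536/97⌋ = 5, remainder 51
⌊97/51⌋ = 1, remainder 46
⌊51/46⌋ = 1, remainder 5
⌊46/5⌋ = 9, remainder 1
⌊5/1⌋ = 5, remainder 0

[61; 5, 1, 1, 9, 5]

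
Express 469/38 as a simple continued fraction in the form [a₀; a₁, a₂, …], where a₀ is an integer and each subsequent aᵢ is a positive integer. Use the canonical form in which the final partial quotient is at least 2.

[12; 2, 1, 12]

Apply division with remainder until the remainder is 0:
469 ÷ 38 → quotient 12, remainder 13
38 ÷ 13 → quotient 2, remainder 12
13 ÷ 12 → quotient 1, remainder 1
12 ÷ 1 → quotient 12, remainder 0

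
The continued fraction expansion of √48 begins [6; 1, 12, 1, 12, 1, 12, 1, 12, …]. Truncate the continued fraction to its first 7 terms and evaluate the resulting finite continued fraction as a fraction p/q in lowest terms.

a_0 = 6: 6/1
a_1 = 1: 7/1
a_2 = 12: 90/13
a_3 = 1: 97/14
a_4 = 12: 1254/181
a_5 = 1: 1351/195
a_6 = 12: 17466/2521

17466/2521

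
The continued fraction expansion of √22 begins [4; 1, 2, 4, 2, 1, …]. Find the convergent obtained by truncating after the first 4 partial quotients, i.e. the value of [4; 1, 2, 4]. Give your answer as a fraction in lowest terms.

Collapse the nested fraction from the inside out:
Start with 4.
2 + 1/(4/1) = 2 + 1/4 = 9/4
1 + 1/(9/4) = 1 + 4/9 = 13/9
4 + 1/(13/9) = 4 + 9/13 = 61/13

61/13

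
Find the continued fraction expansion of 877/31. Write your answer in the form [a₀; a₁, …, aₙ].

Apply division with remainder until the remainder is 0:
877 ÷ 31 → quotient 28, remainder 9
31 ÷ 9 → quotient 3, remainder 4
9 ÷ 4 → quotient 2, remainder 1
4 ÷ 1 → quotient 4, remainder 0

[28; 3, 2, 4]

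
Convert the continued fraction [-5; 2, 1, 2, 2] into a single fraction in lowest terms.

-88/19

Build up convergents one term at a time:
a_0 = -5: -5/1
a_1 = 2: -9/2
a_2 = 1: -14/3
a_3 = 2: -37/8
a_4 = 2: -88/19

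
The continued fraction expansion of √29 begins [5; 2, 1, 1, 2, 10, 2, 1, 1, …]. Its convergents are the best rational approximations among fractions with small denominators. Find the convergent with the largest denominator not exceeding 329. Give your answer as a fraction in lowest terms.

1524/283

a_0 = 5: 5/1  (≤ bound)
a_1 = 2: 11/2  (≤ bound)
a_2 = 1: 16/3  (≤ bound)
a_3 = 1: 27/5  (≤ bound)
a_4 = 2: 70/13  (≤ bound)
a_5 = 10: 727/135  (≤ bound)
a_6 = 2: 1524/283  (≤ bound)
a_7 = 1: 2251/418  (> 329, stop)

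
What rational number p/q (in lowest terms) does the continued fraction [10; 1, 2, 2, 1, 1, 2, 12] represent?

Collapse the nested fraction from the inside out:
Start with 12.
2 + 1/(12/1) = 2 + 1/12 = 25/12
1 + 1/(25/12) = 1 + 12/25 = 37/25
1 + 1/(37/25) = 1 + 25/37 = 62/37
2 + 1/(62/37) = 2 + 37/62 = 161/62
2 + 1/(161/62) = 2 + 62/161 = 384/161
1 + 1/(384/161) = 1 + 161/384 = 545/384
10 + 1/(545/384) = 10 + 384/545 = 5834/545

5834/545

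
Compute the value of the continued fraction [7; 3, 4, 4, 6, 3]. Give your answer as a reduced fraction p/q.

Build up convergents one term at a time:
a_0 = 7: 7/1
a_1 = 3: 22/3
a_2 = 4: 95/13
a_3 = 4: 402/55
a_4 = 6: 2507/343
a_5 = 3: 7923/1084

7923/1084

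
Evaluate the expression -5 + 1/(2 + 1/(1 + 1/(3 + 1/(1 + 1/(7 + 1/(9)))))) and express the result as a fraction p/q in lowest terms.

-4619/995

a_0 = -5: -5/1
a_1 = 2: -9/2
a_2 = 1: -14/3
a_3 = 3: -51/11
a_4 = 1: -65/14
a_5 = 7: -506/109
a_6 = 9: -4619/995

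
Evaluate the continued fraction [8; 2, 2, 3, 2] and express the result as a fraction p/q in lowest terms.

Start with 2.
3 + 1/(2/1) = 3 + 1/2 = 7/2
2 + 1/(7/2) = 2 + 2/7 = 16/7
2 + 1/(16/7) = 2 + 7/16 = 39/16
8 + 1/(39/16) = 8 + 16/39 = 328/39

328/39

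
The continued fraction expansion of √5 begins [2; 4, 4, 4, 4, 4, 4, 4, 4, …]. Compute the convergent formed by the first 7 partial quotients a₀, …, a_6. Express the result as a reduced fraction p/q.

12238/5473

Compute successive convergents:
a_0 = 2: 2/1
a_1 = 4: 9/4
a_2 = 4: 38/17
a_3 = 4: 161/72
a_4 = 4: 682/305
a_5 = 4: 2889/1292
a_6 = 4: 12238/5473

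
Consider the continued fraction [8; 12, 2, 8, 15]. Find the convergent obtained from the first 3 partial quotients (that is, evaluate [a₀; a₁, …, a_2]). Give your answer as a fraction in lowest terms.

202/25

a_0 = 8: 8/1
a_1 = 12: 97/12
a_2 = 2: 202/25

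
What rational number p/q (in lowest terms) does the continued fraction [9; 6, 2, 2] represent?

293/32

Work from the innermost term outward:
Start with 2.
2 + 1/(2/1) = 2 + 1/2 = 5/2
6 + 1/(5/2) = 6 + 2/5 = 32/5
9 + 1/(32/5) = 9 + 5/32 = 293/32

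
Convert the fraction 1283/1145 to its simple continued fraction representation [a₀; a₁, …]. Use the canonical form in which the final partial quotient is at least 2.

⌊1283/1145⌋ = 1, remainder 138
⌊1145/138⌋ = 8, remainder 41
⌊138/41⌋ = 3, remainder 15
⌊41/15⌋ = 2, remainder 11
⌊15/11⌋ = 1, remainder 4
⌊11/4⌋ = 2, remainder 3
⌊4/3⌋ = 1, remainder 1
⌊3/1⌋ = 3, remainder 0

[1; 8, 3, 2, 1, 2, 1, 3]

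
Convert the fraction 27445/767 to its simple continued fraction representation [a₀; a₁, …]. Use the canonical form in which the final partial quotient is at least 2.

27445 ÷ 767 → quotient 35, remainder 600
767 ÷ 600 → quotient 1, remainder 167
600 ÷ 167 → quotient 3, remainder 99
167 ÷ 99 → quotient 1, remainder 68
99 ÷ 68 → quotient 1, remainder 31
68 ÷ 31 → quotient 2, remainder 6
31 ÷ 6 → quotient 5, remainder 1
6 ÷ 1 → quotient 6, remainder 0

[35; 1, 3, 1, 1, 2, 5, 6]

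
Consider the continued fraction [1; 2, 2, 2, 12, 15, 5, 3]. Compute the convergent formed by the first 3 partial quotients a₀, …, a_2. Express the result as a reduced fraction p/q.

7/5

a_0 = 1: 1/1
a_1 = 2: 3/2
a_2 = 2: 7/5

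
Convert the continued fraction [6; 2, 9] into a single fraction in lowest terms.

Start with 9.
2 + 1/(9/1) = 2 + 1/9 = 19/9
6 + 1/(19/9) = 6 + 9/19 = 123/19

123/19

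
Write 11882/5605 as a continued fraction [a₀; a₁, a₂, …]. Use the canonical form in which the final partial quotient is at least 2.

Apply division with remainder until the remainder is 0:
11882 ÷ 5605 → quotient 2, remainder 672
5605 ÷ 672 → quotient 8, remainder 229
672 ÷ 229 → quotient 2, remainder 214
229 ÷ 214 → quotient 1, remainder 15
214 ÷ 15 → quotient 14, remainder 4
15 ÷ 4 → quotient 3, remainder 3
4 ÷ 3 → quotient 1, remainder 1
3 ÷ 1 → quotient 3, remainder 0

[2; 8, 2, 1, 14, 3, 1, 3]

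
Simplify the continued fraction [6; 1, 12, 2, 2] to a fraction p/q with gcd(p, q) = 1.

464/67

Compute successive convergents:
a_0 = 6: 6/1
a_1 = 1: 7/1
a_2 = 12: 90/13
a_3 = 2: 187/27
a_4 = 2: 464/67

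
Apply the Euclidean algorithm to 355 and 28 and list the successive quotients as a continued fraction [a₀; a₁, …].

[12; 1, 2, 9]

Repeatedly divide and take the remainder:
355 ÷ 28 → quotient 12, remainder 19
28 ÷ 19 → quotient 1, remainder 9
19 ÷ 9 → quotient 2, remainder 1
9 ÷ 1 → quotient 9, remainder 0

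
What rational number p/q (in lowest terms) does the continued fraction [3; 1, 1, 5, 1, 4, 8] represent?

a_0 = 3: 3/1
a_1 = 1: 4/1
a_2 = 1: 7/2
a_3 = 5: 39/11
a_4 = 1: 46/13
a_5 = 4: 223/63
a_6 = 8: 1830/517

1830/517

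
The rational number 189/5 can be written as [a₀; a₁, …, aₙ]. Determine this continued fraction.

Run the Euclidean algorithm, recording each quotient:
⌊189/5⌋ = 37, remainder 4
⌊5/4⌋ = 1, remainder 1
⌊4/1⌋ = 4, remainder 0

[37; 1, 4]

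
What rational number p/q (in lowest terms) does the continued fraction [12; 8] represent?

Work from the innermost term outward:
Start with 8.
12 + 1/(8/1) = 12 + 1/8 = 97/8

97/8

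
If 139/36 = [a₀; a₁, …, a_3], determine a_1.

139 = 3·36 + 31, so a_0 = 3
36 = 1·31 + 5, so a_1 = 1

1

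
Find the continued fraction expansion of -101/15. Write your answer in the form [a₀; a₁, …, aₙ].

[-7; 3, 1, 3]

⌊-101/15⌋ = -7, remainder 4
⌊15/4⌋ = 3, remainder 3
⌊4/3⌋ = 1, remainder 1
⌊3/1⌋ = 3, remainder 0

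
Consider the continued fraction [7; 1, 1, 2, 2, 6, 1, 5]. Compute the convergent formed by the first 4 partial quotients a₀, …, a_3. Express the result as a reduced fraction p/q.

Compute successive convergents:
a_0 = 7: 7/1
a_1 = 1: 8/1
a_2 = 1: 15/2
a_3 = 2: 38/5

38/5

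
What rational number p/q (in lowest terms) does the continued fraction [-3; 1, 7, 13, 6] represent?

-1355/638

Build up convergents one term at a time:
a_0 = -3: -3/1
a_1 = 1: -2/1
a_2 = 7: -17/8
a_3 = 13: -223/105
a_4 = 6: -1355/638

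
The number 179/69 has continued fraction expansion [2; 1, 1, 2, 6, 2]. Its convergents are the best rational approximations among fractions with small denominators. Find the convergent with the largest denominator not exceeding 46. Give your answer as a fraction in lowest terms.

83/32

a_0 = 2: 2/1  (≤ bound)
a_1 = 1: 3/1  (≤ bound)
a_2 = 1: 5/2  (≤ bound)
a_3 = 2: 13/5  (≤ bound)
a_4 = 6: 83/32  (≤ bound)
a_5 = 2: 179/69  (> 46, stop)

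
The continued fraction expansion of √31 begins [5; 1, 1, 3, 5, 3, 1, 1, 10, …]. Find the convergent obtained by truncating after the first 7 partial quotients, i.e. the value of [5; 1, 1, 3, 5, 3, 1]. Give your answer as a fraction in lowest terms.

Start with 1.
3 + 1/(1/1) = 3 + 1/1 = 4/1
5 + 1/(4/1) = 5 + 1/4 = 21/4
3 + 1/(21/4) = 3 + 4/21 = 67/21
1 + 1/(67/21) = 1 + 21/67 = 88/67
1 + 1/(88/67) = 1 + 67/88 = 155/88
5 + 1/(155/88) = 5 + 88/155 = 863/155

863/155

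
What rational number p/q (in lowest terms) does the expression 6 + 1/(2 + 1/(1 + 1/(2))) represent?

51/8

a_0 = 6: 6/1
a_1 = 2: 13/2
a_2 = 1: 19/3
a_3 = 2: 51/8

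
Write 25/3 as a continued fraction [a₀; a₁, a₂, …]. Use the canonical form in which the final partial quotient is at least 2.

[8; 3]

25 = 8·3 + 1, so a_0 = 8
3 = 3·1 + 0, so a_1 = 3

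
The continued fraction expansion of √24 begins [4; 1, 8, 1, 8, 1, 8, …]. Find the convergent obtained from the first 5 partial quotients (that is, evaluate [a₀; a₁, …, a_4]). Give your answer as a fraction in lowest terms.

436/89

Start with 8.
1 + 1/(8/1) = 1 + 1/8 = 9/8
8 + 1/(9/8) = 8 + 8/9 = 80/9
1 + 1/(80/9) = 1 + 9/80 = 89/80
4 + 1/(89/80) = 4 + 80/89 = 436/89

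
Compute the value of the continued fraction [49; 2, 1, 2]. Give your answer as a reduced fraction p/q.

395/8

Start with 2.
1 + 1/(2/1) = 1 + 1/2 = 3/2
2 + 1/(3/2) = 2 + 2/3 = 8/3
49 + 1/(8/3) = 49 + 3/8 = 395/8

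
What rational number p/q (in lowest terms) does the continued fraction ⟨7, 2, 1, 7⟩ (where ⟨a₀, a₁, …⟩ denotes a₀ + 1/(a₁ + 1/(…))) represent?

Compute successive convergents:
a_0 = 7: 7/1
a_1 = 2: 15/2
a_2 = 1: 22/3
a_3 = 7: 169/23

169/23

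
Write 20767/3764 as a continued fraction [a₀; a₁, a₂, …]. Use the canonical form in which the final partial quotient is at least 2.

[5; 1, 1, 13, 1, 42, 3]

Run the Euclidean algorithm, recording each quotient:
20767 ÷ 3764 → quotient 5, remainder 1947
3764 ÷ 1947 → quotient 1, remainder 1817
1947 ÷ 1817 → quotient 1, remainder 130
1817 ÷ 130 → quotient 13, remainder 127
130 ÷ 127 → quotient 1, remainder 3
127 ÷ 3 → quotient 42, remainder 1
3 ÷ 1 → quotient 3, remainder 0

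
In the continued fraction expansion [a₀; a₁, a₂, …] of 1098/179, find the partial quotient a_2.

⌊1098/179⌋ = 6, remainder 24
⌊179/24⌋ = 7, remainder 11
⌊24/11⌋ = 2, remainder 2

2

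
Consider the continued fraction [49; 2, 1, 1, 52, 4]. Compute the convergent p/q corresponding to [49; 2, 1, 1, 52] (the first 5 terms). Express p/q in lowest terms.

12992/263

Start with 52.
1 + 1/(52/1) = 1 + 1/52 = 53/52
1 + 1/(53/52) = 1 + 52/53 = 105/53
2 + 1/(105/53) = 2 + 53/105 = 263/105
49 + 1/(263/105) = 49 + 105/263 = 12992/263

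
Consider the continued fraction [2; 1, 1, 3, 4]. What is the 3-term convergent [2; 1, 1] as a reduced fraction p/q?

5/2

Start with 1.
1 + 1/(1/1) = 1 + 1/1 = 2/1
2 + 1/(2/1) = 2 + 1/2 = 5/2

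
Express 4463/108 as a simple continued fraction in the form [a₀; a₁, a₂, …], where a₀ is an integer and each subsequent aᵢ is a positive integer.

[41; 3, 11, 1, 2]

Repeatedly divide and take the remainder:
4463 ÷ 108 → quotient 41, remainder 35
108 ÷ 35 → quotient 3, remainder 3
35 ÷ 3 → quotient 11, remainder 2
3 ÷ 2 → quotient 1, remainder 1
2 ÷ 1 → quotient 2, remainder 0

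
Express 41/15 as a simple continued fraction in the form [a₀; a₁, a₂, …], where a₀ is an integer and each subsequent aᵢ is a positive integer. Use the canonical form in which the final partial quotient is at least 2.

Apply division with remainder until the remainder is 0:
⌊41/15⌋ = 2, remainder 11
⌊15/11⌋ = 1, remainder 4
⌊11/4⌋ = 2, remainder 3
⌊4/3⌋ = 1, remainder 1
⌊3/1⌋ = 3, remainder 0

[2; 1, 2, 1, 3]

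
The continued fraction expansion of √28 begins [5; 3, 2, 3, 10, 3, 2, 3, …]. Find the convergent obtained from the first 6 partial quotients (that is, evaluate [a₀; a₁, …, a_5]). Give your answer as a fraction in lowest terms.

Build up convergents one term at a time:
a_0 = 5: 5/1
a_1 = 3: 16/3
a_2 = 2: 37/7
a_3 = 3: 127/24
a_4 = 10: 1307/247
a_5 = 3: 4048/765

4048/765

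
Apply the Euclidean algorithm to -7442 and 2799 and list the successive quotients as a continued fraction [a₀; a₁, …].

⌊-7442/2799⌋ = -3, remainder 955
⌊2799/955⌋ = 2, remainder 889
⌊955/889⌋ = 1, remainder 66
⌊889/66⌋ = 13, remainder 31
⌊66/31⌋ = 2, remainder 4
⌊31/4⌋ = 7, remainder 3
⌊4/3⌋ = 1, remainder 1
⌊3/1⌋ = 3, remainder 0

[-3; 2, 1, 13, 2, 7, 1, 3]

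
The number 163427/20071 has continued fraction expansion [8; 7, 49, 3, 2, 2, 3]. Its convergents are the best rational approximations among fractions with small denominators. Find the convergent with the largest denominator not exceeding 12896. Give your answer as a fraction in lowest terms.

a_0 = 8: 8/1  (≤ bound)
a_1 = 7: 57/7  (≤ bound)
a_2 = 49: 2801/344  (≤ bound)
a_3 = 3: 8460/1039  (≤ bound)
a_4 = 2: 19721/2422  (≤ bound)
a_5 = 2: 47902/5883  (≤ bound)
a_6 = 3: 163427/20071  (> 12896, stop)

47902/5883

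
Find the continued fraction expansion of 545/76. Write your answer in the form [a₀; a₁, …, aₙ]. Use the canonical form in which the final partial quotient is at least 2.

[7; 5, 1, 5, 2]

545 = 7·76 + 13, so a_0 = 7
76 = 5·13 + 11, so a_1 = 5
13 = 1·11 + 2, so a_2 = 1
11 = 5·2 + 1, so a_3 = 5
2 = 2·1 + 0, so a_4 = 2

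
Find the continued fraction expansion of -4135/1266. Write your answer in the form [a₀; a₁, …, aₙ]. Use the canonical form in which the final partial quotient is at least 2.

[-4; 1, 2, 1, 3, 9, 9]

-4135 = -4·1266 + 929, so a_0 = -4
1266 = 1·929 + 337, so a_1 = 1
929 = 2·337 + 255, so a_2 = 2
337 = 1·255 + 82, so a_3 = 1
255 = 3·82 + 9, so a_4 = 3
82 = 9·9 + 1, so a_5 = 9
9 = 9·1 + 0, so a_6 = 9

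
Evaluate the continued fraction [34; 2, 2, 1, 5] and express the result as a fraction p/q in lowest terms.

1377/40

Start with 5.
1 + 1/(5/1) = 1 + 1/5 = 6/5
2 + 1/(6/5) = 2 + 5/6 = 17/6
2 + 1/(17/6) = 2 + 6/17 = 40/17
34 + 1/(40/17) = 34 + 17/40 = 1377/40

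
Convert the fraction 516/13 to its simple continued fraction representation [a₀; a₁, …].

[39; 1, 2, 4]

516 ÷ 13 → quotient 39, remainder 9
13 ÷ 9 → quotient 1, remainder 4
9 ÷ 4 → quotient 2, remainder 1
4 ÷ 1 → quotient 4, remainder 0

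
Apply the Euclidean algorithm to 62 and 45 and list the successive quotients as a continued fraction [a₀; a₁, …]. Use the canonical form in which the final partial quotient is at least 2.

62 = 1·45 + 17, so a_0 = 1
45 = 2·17 + 11, so a_1 = 2
17 = 1·11 + 6, so a_2 = 1
11 = 1·6 + 5, so a_3 = 1
6 = 1·5 + 1, so a_4 = 1
5 = 5·1 + 0, so a_5 = 5

[1; 2, 1, 1, 1, 5]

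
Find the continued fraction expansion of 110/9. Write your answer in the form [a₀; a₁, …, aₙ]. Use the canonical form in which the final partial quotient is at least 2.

[12; 4, 2]

110 ÷ 9 → quotient 12, remainder 2
9 ÷ 2 → quotient 4, remainder 1
2 ÷ 1 → quotient 2, remainder 0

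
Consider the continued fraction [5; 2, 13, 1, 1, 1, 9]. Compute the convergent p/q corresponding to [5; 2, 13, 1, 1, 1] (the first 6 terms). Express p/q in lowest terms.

a_0 = 5: 5/1
a_1 = 2: 11/2
a_2 = 13: 148/27
a_3 = 1: 159/29
a_4 = 1: 307/56
a_5 = 1: 466/85

466/85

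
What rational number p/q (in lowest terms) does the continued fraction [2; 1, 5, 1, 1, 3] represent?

Start with 3.
1 + 1/(3/1) = 1 + 1/3 = 4/3
1 + 1/(4/3) = 1 + 3/4 = 7/4
5 + 1/(7/4) = 5 + 4/7 = 39/7
1 + 1/(39/7) = 1 + 7/39 = 46/39
2 + 1/(46/39) = 2 + 39/46 = 131/46

131/46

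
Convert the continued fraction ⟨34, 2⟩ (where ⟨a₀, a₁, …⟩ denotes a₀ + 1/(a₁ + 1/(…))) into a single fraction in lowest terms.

a_0 = 34: 34/1
a_1 = 2: 69/2

69/2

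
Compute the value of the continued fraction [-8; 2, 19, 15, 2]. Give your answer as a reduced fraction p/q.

-9113/1213

Build up convergents one term at a time:
a_0 = -8: -8/1
a_1 = 2: -15/2
a_2 = 19: -293/39
a_3 = 15: -4410/587
a_4 = 2: -9113/1213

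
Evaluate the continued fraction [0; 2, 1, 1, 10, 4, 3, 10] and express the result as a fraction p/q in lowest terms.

a_0 = 0: 0/1
a_1 = 2: 1/2
a_2 = 1: 1/3
a_3 = 1: 2/5
a_4 = 10: 21/53
a_5 = 4: 86/217
a_6 = 3: 279/704
a_7 = 10: 2876/7257

2876/7257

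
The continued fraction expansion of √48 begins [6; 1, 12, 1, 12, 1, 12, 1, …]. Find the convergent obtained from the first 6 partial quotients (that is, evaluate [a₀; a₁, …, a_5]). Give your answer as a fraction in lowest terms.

1351/195

a_0 = 6: 6/1
a_1 = 1: 7/1
a_2 = 12: 90/13
a_3 = 1: 97/14
a_4 = 12: 1254/181
a_5 = 1: 1351/195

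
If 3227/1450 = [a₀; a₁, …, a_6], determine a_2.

2

⌊3227/1450⌋ = 2, remainder 327
⌊1450/327⌋ = 4, remainder 142
⌊327/142⌋ = 2, remainder 43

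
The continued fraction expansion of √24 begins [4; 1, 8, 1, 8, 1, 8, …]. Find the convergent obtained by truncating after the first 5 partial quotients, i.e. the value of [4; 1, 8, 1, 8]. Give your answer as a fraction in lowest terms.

Use the convergent recurrence hₖ = aₖ·hₖ₋₁ + hₖ₋₂ (and likewise for the denominators kₖ):
a_0 = 4: 4/1
a_1 = 1: 5/1
a_2 = 8: 44/9
a_3 = 1: 49/10
a_4 = 8: 436/89

436/89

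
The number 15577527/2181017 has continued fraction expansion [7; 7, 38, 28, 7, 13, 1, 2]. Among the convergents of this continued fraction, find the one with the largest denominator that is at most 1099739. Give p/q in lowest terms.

5317852/744555

List convergents until the denominator exceeds the bound:
a_0 = 7: 7/1  (≤ bound)
a_1 = 7: 50/7  (≤ bound)
a_2 = 38: 1907/267  (≤ bound)
a_3 = 28: 53446/7483  (≤ bound)
a_4 = 7: 376029/52648  (≤ bound)
a_5 = 13: 4941823/691907  (≤ bound)
a_6 = 1: 5317852/744555  (≤ bound)
a_7 = 2: 15577527/2181017  (> 1099739, stop)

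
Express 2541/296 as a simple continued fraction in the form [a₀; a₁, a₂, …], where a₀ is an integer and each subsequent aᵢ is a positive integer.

[8; 1, 1, 2, 2, 5, 1, 3]

2541 = 8·296 + 173, so a_0 = 8
296 = 1·173 + 123, so a_1 = 1
173 = 1·123 + 50, so a_2 = 1
123 = 2·50 + 23, so a_3 = 2
50 = 2·23 + 4, so a_4 = 2
23 = 5·4 + 3, so a_5 = 5
4 = 1·3 + 1, so a_6 = 1
3 = 3·1 + 0, so a_7 = 3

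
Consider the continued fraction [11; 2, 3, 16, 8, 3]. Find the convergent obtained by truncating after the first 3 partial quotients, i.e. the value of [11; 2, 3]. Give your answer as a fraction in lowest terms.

Compute successive convergents:
a_0 = 11: 11/1
a_1 = 2: 23/2
a_2 = 3: 80/7

80/7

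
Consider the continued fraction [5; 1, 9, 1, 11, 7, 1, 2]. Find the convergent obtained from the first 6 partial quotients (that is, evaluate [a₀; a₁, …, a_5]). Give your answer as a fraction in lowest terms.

5483/928

Start with 7.
11 + 1/(7/1) = 11 + 1/7 = 78/7
1 + 1/(78/7) = 1 + 7/78 = 85/78
9 + 1/(85/78) = 9 + 78/85 = 843/85
1 + 1/(843/85) = 1 + 85/843 = 928/843
5 + 1/(928/843) = 5 + 843/928 = 5483/928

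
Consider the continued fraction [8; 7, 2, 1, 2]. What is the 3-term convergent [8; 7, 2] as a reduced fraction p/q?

a_0 = 8: 8/1
a_1 = 7: 57/7
a_2 = 2: 122/15

122/15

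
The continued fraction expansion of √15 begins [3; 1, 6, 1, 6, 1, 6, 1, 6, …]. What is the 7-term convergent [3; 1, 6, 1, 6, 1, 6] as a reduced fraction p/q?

1677/433

Collapse the nested fraction from the inside out:
Start with 6.
1 + 1/(6/1) = 1 + 1/6 = 7/6
6 + 1/(7/6) = 6 + 6/7 = 48/7
1 + 1/(48/7) = 1 + 7/48 = 55/48
6 + 1/(55/48) = 6 + 48/55 = 378/55
1 + 1/(378/55) = 1 + 55/378 = 433/378
3 + 1/(433/378) = 3 + 378/433 = 1677/433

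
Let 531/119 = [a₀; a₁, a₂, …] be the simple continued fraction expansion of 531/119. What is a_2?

6

531 = 4·119 + 55, so a_0 = 4
119 = 2·55 + 9, so a_1 = 2
55 = 6·9 + 1, so a_2 = 6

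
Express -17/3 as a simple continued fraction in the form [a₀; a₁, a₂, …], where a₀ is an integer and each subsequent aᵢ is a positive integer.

-17 = -6·3 + 1, so a_0 = -6
3 = 3·1 + 0, so a_1 = 3

[-6; 3]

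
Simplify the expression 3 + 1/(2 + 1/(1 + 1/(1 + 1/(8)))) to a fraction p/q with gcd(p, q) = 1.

Collapse the nested fraction from the inside out:
Start with 8.
1 + 1/(8/1) = 1 + 1/8 = 9/8
1 + 1/(9/8) = 1 + 8/9 = 17/9
2 + 1/(17/9) = 2 + 9/17 = 43/17
3 + 1/(43/17) = 3 + 17/43 = 146/43

146/43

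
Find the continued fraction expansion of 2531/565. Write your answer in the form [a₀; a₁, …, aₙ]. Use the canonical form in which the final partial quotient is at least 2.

Apply division with remainder until the remainder is 0:
2531 = 4·565 + 271, so a_0 = 4
565 = 2·271 + 23, so a_1 = 2
271 = 11·23 + 18, so a_2 = 11
23 = 1·18 + 5, so a_3 = 1
18 = 3·5 + 3, so a_4 = 3
5 = 1·3 + 2, so a_5 = 1
3 = 1·2 + 1, so a_6 = 1
2 = 2·1 + 0, so a_7 = 2

[4; 2, 11, 1, 3, 1, 1, 2]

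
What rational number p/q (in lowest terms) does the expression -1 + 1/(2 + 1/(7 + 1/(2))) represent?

-17/32

Build up convergents one term at a time:
a_0 = -1: -1/1
a_1 = 2: -1/2
a_2 = 7: -8/15
a_3 = 2: -17/32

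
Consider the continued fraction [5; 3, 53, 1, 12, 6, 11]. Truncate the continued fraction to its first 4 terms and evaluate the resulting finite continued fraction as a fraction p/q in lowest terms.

869/163

Start with 1.
53 + 1/(1/1) = 53 + 1/1 = 54/1
3 + 1/(54/1) = 3 + 1/54 = 163/54
5 + 1/(163/54) = 5 + 54/163 = 869/163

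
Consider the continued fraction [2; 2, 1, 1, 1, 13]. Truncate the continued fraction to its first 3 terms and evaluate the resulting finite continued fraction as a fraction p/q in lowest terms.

Start with 1.
2 + 1/(1/1) = 2 + 1/1 = 3/1
2 + 1/(3/1) = 2 + 1/3 = 7/3

7/3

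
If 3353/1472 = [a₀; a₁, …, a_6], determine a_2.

3353 ÷ 1472 → quotient 2, remainder 409
1472 ÷ 409 → quotient 3, remainder 245
409 ÷ 245 → quotient 1, remainder 164

1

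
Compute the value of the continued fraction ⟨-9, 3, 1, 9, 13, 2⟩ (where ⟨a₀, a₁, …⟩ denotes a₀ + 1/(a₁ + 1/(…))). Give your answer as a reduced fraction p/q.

-9277/1061

Start with 2.
13 + 1/(2/1) = 13 + 1/2 = 27/2
9 + 1/(27/2) = 9 + 2/27 = 245/27
1 + 1/(245/27) = 1 + 27/245 = 272/245
3 + 1/(272/245) = 3 + 245/272 = 1061/272
-9 + 1/(1061/272) = -9 + 272/1061 = -9277/1061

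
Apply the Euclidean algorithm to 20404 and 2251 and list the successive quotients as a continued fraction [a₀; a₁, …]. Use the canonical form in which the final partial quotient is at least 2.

[9; 15, 1, 1, 9, 1, 6]

Apply division with remainder until the remainder is 0:
20404 = 9·2251 + 145, so a_0 = 9
2251 = 15·145 + 76, so a_1 = 15
145 = 1·76 + 69, so a_2 = 1
76 = 1·69 + 7, so a_3 = 1
69 = 9·7 + 6, so a_4 = 9
7 = 1·6 + 1, so a_5 = 1
6 = 6·1 + 0, so a_6 = 6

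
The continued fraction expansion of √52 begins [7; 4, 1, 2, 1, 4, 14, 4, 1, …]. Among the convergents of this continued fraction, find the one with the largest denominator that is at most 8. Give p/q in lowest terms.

36/5

List convergents until the denominator exceeds the bound:
a_0 = 7: 7/1  (≤ bound)
a_1 = 4: 29/4  (≤ bound)
a_2 = 1: 36/5  (≤ bound)
a_3 = 2: 101/14  (> 8, stop)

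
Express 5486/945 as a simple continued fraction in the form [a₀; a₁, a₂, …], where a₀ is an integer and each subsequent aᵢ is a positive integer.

5486 ÷ 945 → quotient 5, remainder 761
945 ÷ 761 → quotient 1, remainder 184
761 ÷ 184 → quotient 4, remainder 25
184 ÷ 25 → quotient 7, remainder 9
25 ÷ 9 → quotient 2, remainder 7
9 ÷ 7 → quotient 1, remainder 2
7 ÷ 2 → quotient 3, remainder 1
2 ÷ 1 → quotient 2, remainder 0

[5; 1, 4, 7, 2, 1, 3, 2]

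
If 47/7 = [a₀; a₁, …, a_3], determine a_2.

Run the Euclidean algorithm, recording each quotient:
47 ÷ 7 → quotient 6, remainder 5
7 ÷ 5 → quotient 1, remainder 2
5 ÷ 2 → quotient 2, remainder 1

2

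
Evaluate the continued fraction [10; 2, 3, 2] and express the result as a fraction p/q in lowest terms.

167/16

a_0 = 10: 10/1
a_1 = 2: 21/2
a_2 = 3: 73/7
a_3 = 2: 167/16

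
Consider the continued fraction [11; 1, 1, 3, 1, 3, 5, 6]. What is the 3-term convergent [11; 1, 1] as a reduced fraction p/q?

23/2

Start with 1.
1 + 1/(1/1) = 1 + 1/1 = 2/1
11 + 1/(2/1) = 11 + 1/2 = 23/2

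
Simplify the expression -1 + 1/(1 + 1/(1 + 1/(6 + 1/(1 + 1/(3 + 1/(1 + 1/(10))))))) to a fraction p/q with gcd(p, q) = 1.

-367/788

a_0 = -1: -1/1
a_1 = 1: 0/1
a_2 = 1: -1/2
a_3 = 6: -6/13
a_4 = 1: -7/15
a_5 = 3: -27/58
a_6 = 1: -34/73
a_7 = 10: -367/788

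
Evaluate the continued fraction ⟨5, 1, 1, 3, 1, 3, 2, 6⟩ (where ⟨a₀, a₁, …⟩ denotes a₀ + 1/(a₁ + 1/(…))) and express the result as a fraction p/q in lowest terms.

2757/496

Collapse the nested fraction from the inside out:
Start with 6.
2 + 1/(6/1) = 2 + 1/6 = 13/6
3 + 1/(13/6) = 3 + 6/13 = 45/13
1 + 1/(45/13) = 1 + 13/45 = 58/45
3 + 1/(58/45) = 3 + 45/58 = 219/58
1 + 1/(219/58) = 1 + 58/219 = 277/219
1 + 1/(277/219) = 1 + 219/277 = 496/277
5 + 1/(496/277) = 5 + 277/496 = 2757/496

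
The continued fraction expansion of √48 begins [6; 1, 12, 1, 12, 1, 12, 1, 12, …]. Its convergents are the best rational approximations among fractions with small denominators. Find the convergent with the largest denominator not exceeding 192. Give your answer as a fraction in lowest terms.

List convergents until the denominator exceeds the bound:
a_0 = 6: 6/1  (≤ bound)
a_1 = 1: 7/1  (≤ bound)
a_2 = 12: 90/13  (≤ bound)
a_3 = 1: 97/14  (≤ bound)
a_4 = 12: 1254/181  (≤ bound)
a_5 = 1: 1351/195  (> 192, stop)

1254/181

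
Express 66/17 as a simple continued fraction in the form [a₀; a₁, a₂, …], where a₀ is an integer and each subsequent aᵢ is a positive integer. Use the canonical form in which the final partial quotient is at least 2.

66 ÷ 17 → quotient 3, remainder 15
17 ÷ 15 → quotient 1, remainder 2
15 ÷ 2 → quotient 7, remainder 1
2 ÷ 1 → quotient 2, remainder 0

[3; 1, 7, 2]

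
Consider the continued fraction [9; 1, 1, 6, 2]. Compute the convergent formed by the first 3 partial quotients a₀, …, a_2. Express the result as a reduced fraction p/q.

a_0 = 9: 9/1
a_1 = 1: 10/1
a_2 = 1: 19/2

19/2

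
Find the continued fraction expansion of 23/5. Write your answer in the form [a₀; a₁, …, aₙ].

[4; 1, 1, 2]

⌊23/5⌋ = 4, remainder 3
⌊5/3⌋ = 1, remainder 2
⌊3/2⌋ = 1, remainder 1
⌊2/1⌋ = 2, remainder 0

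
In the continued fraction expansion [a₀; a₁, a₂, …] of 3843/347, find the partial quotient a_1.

Run the Euclidean algorithm, recording each quotient:
⌊3843/347⌋ = 11, remainder 26
⌊347/26⌋ = 13, remainder 9

13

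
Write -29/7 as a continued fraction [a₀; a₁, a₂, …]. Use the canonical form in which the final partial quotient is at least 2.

[-5; 1, 6]

Repeatedly divide and take the remainder:
-29 ÷ 7 → quotient -5, remainder 6
7 ÷ 6 → quotient 1, remainder 1
6 ÷ 1 → quotient 6, remainder 0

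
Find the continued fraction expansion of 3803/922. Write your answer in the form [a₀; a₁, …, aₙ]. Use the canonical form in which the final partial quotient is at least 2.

3803 = 4·922 + 115, so a_0 = 4
922 = 8·115 + 2, so a_1 = 8
115 = 57·2 + 1, so a_2 = 57
2 = 2·1 + 0, so a_3 = 2

[4; 8, 57, 2]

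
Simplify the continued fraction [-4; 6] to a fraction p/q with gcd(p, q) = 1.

Starting at the tail and folding back:
Start with 6.
-4 + 1/(6/1) = -4 + 1/6 = -23/6

-23/6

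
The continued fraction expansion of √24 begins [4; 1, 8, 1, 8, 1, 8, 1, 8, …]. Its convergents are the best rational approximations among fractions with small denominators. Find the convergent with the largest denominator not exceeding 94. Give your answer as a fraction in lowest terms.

436/89

a_0 = 4: 4/1  (≤ bound)
a_1 = 1: 5/1  (≤ bound)
a_2 = 8: 44/9  (≤ bound)
a_3 = 1: 49/10  (≤ bound)
a_4 = 8: 436/89  (≤ bound)
a_5 = 1: 485/99  (> 94, stop)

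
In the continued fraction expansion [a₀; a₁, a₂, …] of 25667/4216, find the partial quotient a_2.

⌊25667/4216⌋ = 6, remainder 371
⌊4216/371⌋ = 11, remainder 135
⌊371/135⌋ = 2, remainder 101

2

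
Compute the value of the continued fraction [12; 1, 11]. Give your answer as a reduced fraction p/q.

155/12

Start with 11.
1 + 1/(11/1) = 1 + 1/11 = 12/11
12 + 1/(12/11) = 12 + 11/12 = 155/12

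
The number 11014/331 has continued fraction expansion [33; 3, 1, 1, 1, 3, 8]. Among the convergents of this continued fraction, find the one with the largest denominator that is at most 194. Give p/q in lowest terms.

1331/40

a_0 = 33: 33/1  (≤ bound)
a_1 = 3: 100/3  (≤ bound)
a_2 = 1: 133/4  (≤ bound)
a_3 = 1: 233/7  (≤ bound)
a_4 = 1: 366/11  (≤ bound)
a_5 = 3: 1331/40  (≤ bound)
a_6 = 8: 11014/331  (> 194, stop)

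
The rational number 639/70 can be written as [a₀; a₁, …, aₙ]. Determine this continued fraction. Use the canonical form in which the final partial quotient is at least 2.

Apply division with remainder until the remainder is 0:
639 ÷ 70 → quotient 9, remainder 9
70 ÷ 9 → quotient 7, remainder 7
9 ÷ 7 → quotient 1, remainder 2
7 ÷ 2 → quotient 3, remainder 1
2 ÷ 1 → quotient 2, remainder 0

[9; 7, 1, 3, 2]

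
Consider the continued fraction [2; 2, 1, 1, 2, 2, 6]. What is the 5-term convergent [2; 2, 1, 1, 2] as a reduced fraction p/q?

31/13

a_0 = 2: 2/1
a_1 = 2: 5/2
a_2 = 1: 7/3
a_3 = 1: 12/5
a_4 = 2: 31/13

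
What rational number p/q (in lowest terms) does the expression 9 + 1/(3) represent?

28/3

Work from the innermost term outward:
Start with 3.
9 + 1/(3/1) = 9 + 1/3 = 28/3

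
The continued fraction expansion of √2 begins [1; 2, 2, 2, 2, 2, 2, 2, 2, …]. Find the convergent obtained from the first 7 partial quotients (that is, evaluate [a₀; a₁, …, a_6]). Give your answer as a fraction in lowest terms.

239/169

a_0 = 1: 1/1
a_1 = 2: 3/2
a_2 = 2: 7/5
a_3 = 2: 17/12
a_4 = 2: 41/29
a_5 = 2: 99/70
a_6 = 2: 239/169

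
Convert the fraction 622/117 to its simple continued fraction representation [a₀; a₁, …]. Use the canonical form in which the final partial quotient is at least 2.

[5; 3, 6, 6]

Repeatedly divide and take the remainder:
⌊622/117⌋ = 5, remainder 37
⌊117/37⌋ = 3, remainder 6
⌊37/6⌋ = 6, remainder 1
⌊6/1⌋ = 6, remainder 0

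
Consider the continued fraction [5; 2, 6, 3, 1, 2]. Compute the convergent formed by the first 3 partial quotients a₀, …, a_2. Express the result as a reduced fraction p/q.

71/13

Compute successive convergents:
a_0 = 5: 5/1
a_1 = 2: 11/2
a_2 = 6: 71/13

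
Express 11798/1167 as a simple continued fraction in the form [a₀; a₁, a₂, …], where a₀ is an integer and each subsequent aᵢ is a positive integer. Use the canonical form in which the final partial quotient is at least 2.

[10; 9, 8, 1, 1, 7]

Run the Euclidean algorithm, recording each quotient:
11798 ÷ 1167 → quotient 10, remainder 128
1167 ÷ 128 → quotient 9, remainder 15
128 ÷ 15 → quotient 8, remainder 8
15 ÷ 8 → quotient 1, remainder 7
8 ÷ 7 → quotient 1, remainder 1
7 ÷ 1 → quotient 7, remainder 0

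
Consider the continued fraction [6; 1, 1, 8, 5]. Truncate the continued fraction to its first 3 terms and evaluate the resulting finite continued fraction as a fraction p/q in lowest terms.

Compute successive convergents:
a_0 = 6: 6/1
a_1 = 1: 7/1
a_2 = 1: 13/2

13/2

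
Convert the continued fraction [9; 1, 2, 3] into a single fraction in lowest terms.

97/10

a_0 = 9: 9/1
a_1 = 1: 10/1
a_2 = 2: 29/3
a_3 = 3: 97/10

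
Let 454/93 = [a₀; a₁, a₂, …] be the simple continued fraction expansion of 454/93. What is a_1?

⌊454/93⌋ = 4, remainder 82
⌊93/82⌋ = 1, remainder 11

1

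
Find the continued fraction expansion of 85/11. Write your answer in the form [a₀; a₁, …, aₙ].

85 ÷ 11 → quotient 7, remainder 8
11 ÷ 8 → quotient 1, remainder 3
8 ÷ 3 → quotient 2, remainder 2
3 ÷ 2 → quotient 1, remainder 1
2 ÷ 1 → quotient 2, remainder 0

[7; 1, 2, 1, 2]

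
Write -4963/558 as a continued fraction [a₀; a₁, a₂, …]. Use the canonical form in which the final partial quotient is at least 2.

[-9; 9, 2, 5, 2, 2]

⌊-4963/558⌋ = -9, remainder 59
⌊558/59⌋ = 9, remainder 27
⌊59/27⌋ = 2, remainder 5
⌊27/5⌋ = 5, remainder 2
⌊5/2⌋ = 2, remainder 1
⌊2/1⌋ = 2, remainder 0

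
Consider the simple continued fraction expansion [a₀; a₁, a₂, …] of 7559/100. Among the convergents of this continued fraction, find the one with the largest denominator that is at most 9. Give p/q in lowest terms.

378/5

a_0 = 75: 75/1  (≤ bound)
a_1 = 1: 76/1  (≤ bound)
a_2 = 1: 151/2  (≤ bound)
a_3 = 2: 378/5  (≤ bound)
a_4 = 3: 1285/17  (> 9, stop)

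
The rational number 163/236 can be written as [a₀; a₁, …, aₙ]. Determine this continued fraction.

[0; 1, 2, 4, 3, 2, 2]

163 ÷ 236 → quotient 0, remainder 163
236 ÷ 163 → quotient 1, remainder 73
163 ÷ 73 → quotient 2, remainder 17
73 ÷ 17 → quotient 4, remainder 5
17 ÷ 5 → quotient 3, remainder 2
5 ÷ 2 → quotient 2, remainder 1
2 ÷ 1 → quotient 2, remainder 0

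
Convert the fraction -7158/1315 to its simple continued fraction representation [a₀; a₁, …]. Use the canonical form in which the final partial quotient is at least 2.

[-6; 1, 1, 3, 1, 10, 2, 6]

-7158 = -6·1315 + 732, so a_0 = -6
1315 = 1·732 + 583, so a_1 = 1
732 = 1·583 + 149, so a_2 = 1
583 = 3·149 + 136, so a_3 = 3
149 = 1·136 + 13, so a_4 = 1
136 = 10·13 + 6, so a_5 = 10
13 = 2·6 + 1, so a_6 = 2
6 = 6·1 + 0, so a_7 = 6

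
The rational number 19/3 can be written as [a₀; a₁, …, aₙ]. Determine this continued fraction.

19 ÷ 3 → quotient 6, remainder 1
3 ÷ 1 → quotient 3, remainder 0

[6; 3]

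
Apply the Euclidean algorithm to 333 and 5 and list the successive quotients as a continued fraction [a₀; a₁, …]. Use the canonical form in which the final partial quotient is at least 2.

333 ÷ 5 → quotient 66, remainder 3
5 ÷ 3 → quotient 1, remainder 2
3 ÷ 2 → quotient 1, remainder 1
2 ÷ 1 → quotient 2, remainder 0

[66; 1, 1, 2]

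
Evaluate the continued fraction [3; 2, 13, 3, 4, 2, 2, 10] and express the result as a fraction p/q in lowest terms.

Work from the innermost term outward:
Start with 10.
2 + 1/(10/1) = 2 + 1/10 = 21/10
2 + 1/(21/10) = 2 + 10/21 = 52/21
4 + 1/(52/21) = 4 + 21/52 = 229/52
3 + 1/(229/52) = 3 + 52/229 = 739/229
13 + 1/(739/229) = 13 + 229/739 = 9836/739
2 + 1/(9836/739) = 2 + 739/9836 = 20411/9836
3 + 1/(20411/9836) = 3 + 9836/20411 = 71069/20411

71069/20411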